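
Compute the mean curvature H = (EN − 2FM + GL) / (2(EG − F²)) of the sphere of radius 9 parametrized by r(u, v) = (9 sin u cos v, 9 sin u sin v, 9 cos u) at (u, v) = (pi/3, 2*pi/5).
H = -1/9

With E = 81, F = 0, G = 81*sin(u)^2, L = -9*sin(u)/Abs(sin(u)), M = 0, N = -9*sin(u)^3/Abs(sin(u)), assemble
  H = (EN − 2FM + GL) / (2(EG − F²)) = -sin(u)/(9*Abs(sin(u))).
At (u, v) = (pi/3, 2*pi/5): H = -1/9.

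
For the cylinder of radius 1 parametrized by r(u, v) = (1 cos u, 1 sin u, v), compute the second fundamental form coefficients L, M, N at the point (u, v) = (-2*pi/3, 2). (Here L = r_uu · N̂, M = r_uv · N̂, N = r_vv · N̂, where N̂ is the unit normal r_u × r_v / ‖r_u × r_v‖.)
L = -1;  M = 0;  N = 0

Compute the unit normal N̂(u, v) = (cos(u), sin(u), 0), and the second partials r_uu, r_uv, r_vv. Take dot products:
  L(u, v) = r_uu · N̂ = -1,
  M(u, v) = r_uv · N̂ = 0,
  N(u, v) = r_vv · N̂ = 0.
Evaluating at (u, v) = (-2*pi/3, 2):
  L = -1, M = 0, N = 0.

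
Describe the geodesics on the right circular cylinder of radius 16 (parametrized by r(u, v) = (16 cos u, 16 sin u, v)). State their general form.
The cylinder is flat (K = 0) and locally isometric to the plane via the development (u, v) ↦ (16 u, v). Geodesics are the pre-images of straight lines: circles (v constant), vertical lines (u constant), and helices (v = c · u + d) for constants c, d.

A right cylinder has E = 16², F = 0, G = 1, so EG − F² = 16², and L = −16, M = N = 0, giving K = (LN − M²)/(EG − F²) = 0 everywhere. A flat surface is locally isometric to the Euclidean plane via the map (u, v) ↦ (16 u, v). Straight lines in the (x̃, ỹ) plane pull back to: (a) horizontal circles (v = const), (b) vertical generators (u = const), and (c) helices (16 u tan θ = v, i.e. v = c · u + d).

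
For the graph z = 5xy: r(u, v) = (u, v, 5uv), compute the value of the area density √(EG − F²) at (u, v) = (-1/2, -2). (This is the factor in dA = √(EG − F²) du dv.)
√(EG − F²)|_{(-1/2, -2)} = sqrt(429)/2

E = 25*v^2 + 1, F = 25*u*v, G = 25*u^2 + 1, so EG − F² = 25*u^2 + 25*v^2 + 1. Taking the positive square root: √(EG − F²) = sqrt(25*u^2 + 25*v^2 + 1). At (u, v) = (-1/2, -2): sqrt(429)/2.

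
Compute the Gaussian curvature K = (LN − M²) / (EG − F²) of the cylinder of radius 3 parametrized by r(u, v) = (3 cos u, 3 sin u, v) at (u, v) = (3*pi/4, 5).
K = 0

Coefficients of the first fundamental form: E = 9, F = 0, G = 1.
Coefficients of the second fundamental form: L = -3, M = 0, N = 0.
Assemble K = (LN − M²)/(EG − F²) = 0. At (u, v) = (3*pi/4, 5): K = 0.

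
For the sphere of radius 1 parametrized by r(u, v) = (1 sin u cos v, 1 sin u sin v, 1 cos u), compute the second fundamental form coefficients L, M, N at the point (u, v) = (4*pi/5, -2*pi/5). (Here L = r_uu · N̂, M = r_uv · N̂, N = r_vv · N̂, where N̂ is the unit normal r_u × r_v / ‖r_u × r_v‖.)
L = -1;  M = 0;  N = -5/8 + sqrt(5)/8

Compute the unit normal N̂(u, v) = (sin(u)^2*cos(v)/Abs(sin(u)), sin(u)^2*sin(v)/Abs(sin(u)), sin(2*u)/(2*Abs(sin(u)))), and the second partials r_uu, r_uv, r_vv. Take dot products:
  L(u, v) = r_uu · N̂ = -sin(u)/Abs(sin(u)),
  M(u, v) = r_uv · N̂ = 0,
  N(u, v) = r_vv · N̂ = -sin(u)^3/Abs(sin(u)).
Evaluating at (u, v) = (4*pi/5, -2*pi/5):
  L = -1, M = 0, N = -5/8 + sqrt(5)/8.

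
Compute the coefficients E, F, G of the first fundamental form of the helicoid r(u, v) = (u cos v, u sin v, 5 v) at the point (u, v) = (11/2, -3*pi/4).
E = 1;  F = 0;  G = 221/4

Partials: r_u = (cos(v), sin(v), 0), r_v = (-u*sin(v), u*cos(v), 5). As functions of (u, v):
  E = r_u · r_u = 1,
  F = r_u · r_v = 0,
  G = r_v · r_v = u^2 + 25.
Evaluating at (u, v) = (11/2, -3*pi/4): E = 1, F = 0, G = 221/4.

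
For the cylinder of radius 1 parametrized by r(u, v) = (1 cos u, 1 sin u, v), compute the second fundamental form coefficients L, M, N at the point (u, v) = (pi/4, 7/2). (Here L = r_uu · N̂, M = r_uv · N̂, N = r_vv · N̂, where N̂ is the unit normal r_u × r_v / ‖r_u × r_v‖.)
L = -1;  M = 0;  N = 0

Compute the unit normal N̂(u, v) = (cos(u), sin(u), 0), and the second partials r_uu, r_uv, r_vv. Take dot products:
  L(u, v) = r_uu · N̂ = -1,
  M(u, v) = r_uv · N̂ = 0,
  N(u, v) = r_vv · N̂ = 0.
Evaluating at (u, v) = (pi/4, 7/2):
  L = -1, M = 0, N = 0.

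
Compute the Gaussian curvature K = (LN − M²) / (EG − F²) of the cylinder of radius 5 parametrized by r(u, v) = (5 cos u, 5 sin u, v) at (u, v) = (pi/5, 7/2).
K = 0

Coefficients of the first fundamental form: E = 25, F = 0, G = 1.
Coefficients of the second fundamental form: L = -5, M = 0, N = 0.
Assemble K = (LN − M²)/(EG − F²) = 0. At (u, v) = (pi/5, 7/2): K = 0.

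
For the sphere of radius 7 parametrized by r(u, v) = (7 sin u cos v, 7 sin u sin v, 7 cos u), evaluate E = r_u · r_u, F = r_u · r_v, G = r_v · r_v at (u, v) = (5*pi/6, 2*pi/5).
E = 49;  F = 0;  G = 49/4

Partials: r_u = (7*cos(u)*cos(v), 7*sin(v)*cos(u), -7*sin(u)), r_v = (-7*sin(u)*sin(v), 7*sin(u)*cos(v), 0). As functions of (u, v):
  E = r_u · r_u = 49,
  F = r_u · r_v = 0,
  G = r_v · r_v = 49*sin(u)^2.
Evaluating at (u, v) = (5*pi/6, 2*pi/5): E = 49, F = 0, G = 49/4.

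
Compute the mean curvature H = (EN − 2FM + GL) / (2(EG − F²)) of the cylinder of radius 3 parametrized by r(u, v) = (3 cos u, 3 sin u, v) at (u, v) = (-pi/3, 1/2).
H = -1/6

With E = 9, F = 0, G = 1, L = -3, M = 0, N = 0, assemble
  H = (EN − 2FM + GL) / (2(EG − F²)) = -1/6.
At (u, v) = (-pi/3, 1/2): H = -1/6.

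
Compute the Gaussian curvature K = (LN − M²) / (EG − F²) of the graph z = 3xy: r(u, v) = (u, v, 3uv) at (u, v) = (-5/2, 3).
K = -144/305809

Coefficients of the first fundamental form: E = 9*v^2 + 1, F = 9*u*v, G = 9*u^2 + 1.
Coefficients of the second fundamental form: L = 0, M = 3/sqrt(9*u^2 + 9*v^2 + 1), N = 0.
Assemble K = (LN − M²)/(EG − F²) = -9/(81*u^4 + 162*u^2*v^2 + 18*u^2 + 81*v^4 + 18*v^2 + 1). At (u, v) = (-5/2, 3): K = -144/305809.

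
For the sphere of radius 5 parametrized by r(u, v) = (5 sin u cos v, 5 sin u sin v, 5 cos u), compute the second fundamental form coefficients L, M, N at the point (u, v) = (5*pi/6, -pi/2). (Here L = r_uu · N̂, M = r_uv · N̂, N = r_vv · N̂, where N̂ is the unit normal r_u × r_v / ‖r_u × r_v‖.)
L = -5;  M = 0;  N = -5/4

Compute the unit normal N̂(u, v) = (sin(u)^2*cos(v)/Abs(sin(u)), sin(u)^2*sin(v)/Abs(sin(u)), sin(2*u)/(2*Abs(sin(u)))), and the second partials r_uu, r_uv, r_vv. Take dot products:
  L(u, v) = r_uu · N̂ = -5*sin(u)/Abs(sin(u)),
  M(u, v) = r_uv · N̂ = 0,
  N(u, v) = r_vv · N̂ = -5*sin(u)^3/Abs(sin(u)).
Evaluating at (u, v) = (5*pi/6, -pi/2):
  L = -5, M = 0, N = -5/4.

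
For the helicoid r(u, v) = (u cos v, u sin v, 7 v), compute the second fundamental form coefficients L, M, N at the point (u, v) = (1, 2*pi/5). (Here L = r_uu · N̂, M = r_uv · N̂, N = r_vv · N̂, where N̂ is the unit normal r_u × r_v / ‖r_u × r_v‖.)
L = 0;  M = -7*sqrt(2)/10;  N = 0

Compute the unit normal N̂(u, v) = (7*sin(v)/sqrt(u^2 + 49), -7*cos(v)/sqrt(u^2 + 49), u/sqrt(u^2 + 49)), and the second partials r_uu, r_uv, r_vv. Take dot products:
  L(u, v) = r_uu · N̂ = 0,
  M(u, v) = r_uv · N̂ = -7/sqrt(u^2 + 49),
  N(u, v) = r_vv · N̂ = 0.
Evaluating at (u, v) = (1, 2*pi/5):
  L = 0, M = -7*sqrt(2)/10, N = 0.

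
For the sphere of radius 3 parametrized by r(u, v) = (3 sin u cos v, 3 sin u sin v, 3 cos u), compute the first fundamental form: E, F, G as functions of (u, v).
E = 9;  F = 0;  G = 9*sin(u)^2

Compute partials: r_u = (3*cos(u)*cos(v), 3*sin(v)*cos(u), -3*sin(u)), r_v = (-3*sin(u)*sin(v), 3*sin(u)*cos(v), 0). Then
  E = r_u · r_u = 9,
  F = r_u · r_v = 0,
  G = r_v · r_v = 9*sin(u)^2.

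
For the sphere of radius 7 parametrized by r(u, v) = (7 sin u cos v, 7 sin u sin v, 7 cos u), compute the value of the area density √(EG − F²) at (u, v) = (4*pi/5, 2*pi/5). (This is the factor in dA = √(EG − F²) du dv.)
√(EG − F²)|_{(4*pi/5, 2*pi/5)} = 49*sqrt(10 - 2*sqrt(5))/4

E = 49, F = 0, G = 49*sin(u)^2, so EG − F² = 2401*sin(u)^2. Taking the positive square root: √(EG − F²) = 49*Abs(sin(u)). At (u, v) = (4*pi/5, 2*pi/5): 49*sqrt(10 - 2*sqrt(5))/4.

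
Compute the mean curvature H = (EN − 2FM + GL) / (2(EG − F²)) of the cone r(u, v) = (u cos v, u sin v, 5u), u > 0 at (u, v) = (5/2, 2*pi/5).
H = sqrt(26)/26

With E = 26, F = 0, G = u^2, L = 0, M = 0, N = 5*sqrt(26)*u^2/(26*Abs(u)), assemble
  H = (EN − 2FM + GL) / (2(EG − F²)) = 5*sqrt(26)/(52*Abs(u)).
At (u, v) = (5/2, 2*pi/5): H = sqrt(26)/26.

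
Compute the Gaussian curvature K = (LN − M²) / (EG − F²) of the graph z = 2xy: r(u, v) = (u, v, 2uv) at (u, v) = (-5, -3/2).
K = -1/3025

Coefficients of the first fundamental form: E = 4*v^2 + 1, F = 4*u*v, G = 4*u^2 + 1.
Coefficients of the second fundamental form: L = 0, M = 2/sqrt(4*u^2 + 4*v^2 + 1), N = 0.
Assemble K = (LN − M²)/(EG − F²) = -4/(16*u^4 + 32*u^2*v^2 + 8*u^2 + 16*v^4 + 8*v^2 + 1). At (u, v) = (-5, -3/2): K = -1/3025.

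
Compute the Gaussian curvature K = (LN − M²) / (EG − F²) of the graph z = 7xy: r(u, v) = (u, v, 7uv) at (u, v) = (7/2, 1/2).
K = -196/1505529

Coefficients of the first fundamental form: E = 49*v^2 + 1, F = 49*u*v, G = 49*u^2 + 1.
Coefficients of the second fundamental form: L = 0, M = 7/sqrt(49*u^2 + 49*v^2 + 1), N = 0.
Assemble K = (LN − M²)/(EG − F²) = -49/(2401*u^4 + 4802*u^2*v^2 + 98*u^2 + 2401*v^4 + 98*v^2 + 1). At (u, v) = (7/2, 1/2): K = -196/1505529.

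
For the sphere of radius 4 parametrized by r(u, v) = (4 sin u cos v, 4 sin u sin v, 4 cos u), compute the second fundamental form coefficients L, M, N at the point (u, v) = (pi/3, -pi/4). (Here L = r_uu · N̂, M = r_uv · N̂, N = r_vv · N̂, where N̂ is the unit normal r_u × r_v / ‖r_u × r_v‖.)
L = -4;  M = 0;  N = -3

Compute the unit normal N̂(u, v) = (sin(u)^2*cos(v)/Abs(sin(u)), sin(u)^2*sin(v)/Abs(sin(u)), sin(2*u)/(2*Abs(sin(u)))), and the second partials r_uu, r_uv, r_vv. Take dot products:
  L(u, v) = r_uu · N̂ = -4*sin(u)/Abs(sin(u)),
  M(u, v) = r_uv · N̂ = 0,
  N(u, v) = r_vv · N̂ = -4*sin(u)^3/Abs(sin(u)).
Evaluating at (u, v) = (pi/3, -pi/4):
  L = -4, M = 0, N = -3.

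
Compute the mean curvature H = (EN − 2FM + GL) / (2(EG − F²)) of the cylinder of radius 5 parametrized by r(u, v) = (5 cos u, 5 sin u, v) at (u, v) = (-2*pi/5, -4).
H = -1/10

With E = 25, F = 0, G = 1, L = -5, M = 0, N = 0, assemble
  H = (EN − 2FM + GL) / (2(EG − F²)) = -1/10.
At (u, v) = (-2*pi/5, -4): H = -1/10.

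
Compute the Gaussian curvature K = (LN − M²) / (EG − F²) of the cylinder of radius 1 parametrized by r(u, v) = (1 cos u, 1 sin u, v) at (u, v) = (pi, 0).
K = 0

Coefficients of the first fundamental form: E = 1, F = 0, G = 1.
Coefficients of the second fundamental form: L = -1, M = 0, N = 0.
Assemble K = (LN − M²)/(EG − F²) = 0. At (u, v) = (pi, 0): K = 0.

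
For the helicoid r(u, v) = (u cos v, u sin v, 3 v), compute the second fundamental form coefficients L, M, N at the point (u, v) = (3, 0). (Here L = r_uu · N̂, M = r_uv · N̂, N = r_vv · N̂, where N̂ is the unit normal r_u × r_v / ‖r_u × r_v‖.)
L = 0;  M = -sqrt(2)/2;  N = 0

Compute the unit normal N̂(u, v) = (3*sin(v)/sqrt(u^2 + 9), -3*cos(v)/sqrt(u^2 + 9), u/sqrt(u^2 + 9)), and the second partials r_uu, r_uv, r_vv. Take dot products:
  L(u, v) = r_uu · N̂ = 0,
  M(u, v) = r_uv · N̂ = -3/sqrt(u^2 + 9),
  N(u, v) = r_vv · N̂ = 0.
Evaluating at (u, v) = (3, 0):
  L = 0, M = -sqrt(2)/2, N = 0.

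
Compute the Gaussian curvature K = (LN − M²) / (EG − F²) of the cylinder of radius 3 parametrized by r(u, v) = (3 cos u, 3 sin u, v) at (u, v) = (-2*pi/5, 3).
K = 0

Coefficients of the first fundamental form: E = 9, F = 0, G = 1.
Coefficients of the second fundamental form: L = -3, M = 0, N = 0.
Assemble K = (LN − M²)/(EG − F²) = 0. At (u, v) = (-2*pi/5, 3): K = 0.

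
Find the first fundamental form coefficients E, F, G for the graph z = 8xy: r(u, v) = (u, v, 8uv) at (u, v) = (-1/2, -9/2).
E = 1297;  F = 144;  G = 17

Partials: r_u = (1, 0, 8*v), r_v = (0, 1, 8*u). As functions of (u, v):
  E = r_u · r_u = 64*v^2 + 1,
  F = r_u · r_v = 64*u*v,
  G = r_v · r_v = 64*u^2 + 1.
Evaluating at (u, v) = (-1/2, -9/2): E = 1297, F = 144, G = 17.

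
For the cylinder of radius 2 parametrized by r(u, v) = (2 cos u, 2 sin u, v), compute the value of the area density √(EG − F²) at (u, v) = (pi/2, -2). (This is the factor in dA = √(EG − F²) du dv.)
√(EG − F²)|_{(pi/2, -2)} = 2

E = 4, F = 0, G = 1, so EG − F² = 4. Taking the positive square root: √(EG − F²) = 2. At (u, v) = (pi/2, -2): 2.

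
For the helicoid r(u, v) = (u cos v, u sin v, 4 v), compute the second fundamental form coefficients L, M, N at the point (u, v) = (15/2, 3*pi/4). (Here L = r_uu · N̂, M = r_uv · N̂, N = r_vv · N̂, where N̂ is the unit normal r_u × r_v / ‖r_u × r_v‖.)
L = 0;  M = -8/17;  N = 0

Compute the unit normal N̂(u, v) = (4*sin(v)/sqrt(u^2 + 16), -4*cos(v)/sqrt(u^2 + 16), u/sqrt(u^2 + 16)), and the second partials r_uu, r_uv, r_vv. Take dot products:
  L(u, v) = r_uu · N̂ = 0,
  M(u, v) = r_uv · N̂ = -4/sqrt(u^2 + 16),
  N(u, v) = r_vv · N̂ = 0.
Evaluating at (u, v) = (15/2, 3*pi/4):
  L = 0, M = -8/17, N = 0.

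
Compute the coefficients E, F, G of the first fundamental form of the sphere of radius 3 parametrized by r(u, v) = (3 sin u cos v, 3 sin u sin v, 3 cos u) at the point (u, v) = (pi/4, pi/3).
E = 9;  F = 0;  G = 9/2

Partials: r_u = (3*cos(u)*cos(v), 3*sin(v)*cos(u), -3*sin(u)), r_v = (-3*sin(u)*sin(v), 3*sin(u)*cos(v), 0). As functions of (u, v):
  E = r_u · r_u = 9,
  F = r_u · r_v = 0,
  G = r_v · r_v = 9*sin(u)^2.
Evaluating at (u, v) = (pi/4, pi/3): E = 9, F = 0, G = 9/2.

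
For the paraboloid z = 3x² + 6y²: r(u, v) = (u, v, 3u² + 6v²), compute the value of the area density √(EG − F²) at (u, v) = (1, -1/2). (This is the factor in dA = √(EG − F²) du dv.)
√(EG − F²)|_{(1, -1/2)} = sqrt(73)

E = 36*u^2 + 1, F = 72*u*v, G = 144*v^2 + 1, so EG − F² = 36*u^2 + 144*v^2 + 1. Taking the positive square root: √(EG − F²) = sqrt(36*u^2 + 144*v^2 + 1). At (u, v) = (1, -1/2): sqrt(73).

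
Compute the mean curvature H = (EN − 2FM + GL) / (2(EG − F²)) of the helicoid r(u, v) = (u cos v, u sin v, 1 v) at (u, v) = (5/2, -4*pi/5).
H = 0

With E = 1, F = 0, G = u^2 + 1, L = 0, M = -1/sqrt(u^2 + 1), N = 0, assemble
  H = (EN − 2FM + GL) / (2(EG − F²)) = 0.
At (u, v) = (5/2, -4*pi/5): H = 0.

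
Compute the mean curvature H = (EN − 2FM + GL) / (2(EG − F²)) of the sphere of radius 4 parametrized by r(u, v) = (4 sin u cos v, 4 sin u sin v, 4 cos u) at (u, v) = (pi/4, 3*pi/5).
H = -1/4

With E = 16, F = 0, G = 16*sin(u)^2, L = -4*sin(u)/Abs(sin(u)), M = 0, N = -4*sin(u)^3/Abs(sin(u)), assemble
  H = (EN − 2FM + GL) / (2(EG − F²)) = -sin(u)/(4*Abs(sin(u))).
At (u, v) = (pi/4, 3*pi/5): H = -1/4.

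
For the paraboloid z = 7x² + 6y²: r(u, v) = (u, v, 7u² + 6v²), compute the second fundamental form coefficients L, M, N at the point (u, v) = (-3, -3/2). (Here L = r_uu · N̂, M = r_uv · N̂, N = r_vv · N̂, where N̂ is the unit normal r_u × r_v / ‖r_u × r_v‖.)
L = 14*sqrt(2089)/2089;  M = 0;  N = 12*sqrt(2089)/2089

Compute the unit normal N̂(u, v) = (-14*u/sqrt(196*u^2 + 144*v^2 + 1), -12*v/sqrt(196*u^2 + 144*v^2 + 1), 1/sqrt(196*u^2 + 144*v^2 + 1)), and the second partials r_uu, r_uv, r_vv. Take dot products:
  L(u, v) = r_uu · N̂ = 14/sqrt(196*u^2 + 144*v^2 + 1),
  M(u, v) = r_uv · N̂ = 0,
  N(u, v) = r_vv · N̂ = 12/sqrt(196*u^2 + 144*v^2 + 1).
Evaluating at (u, v) = (-3, -3/2):
  L = 14*sqrt(2089)/2089, M = 0, N = 12*sqrt(2089)/2089.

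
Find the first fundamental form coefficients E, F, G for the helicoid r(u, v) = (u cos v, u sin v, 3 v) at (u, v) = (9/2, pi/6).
E = 1;  F = 0;  G = 117/4

Partials: r_u = (cos(v), sin(v), 0), r_v = (-u*sin(v), u*cos(v), 3). As functions of (u, v):
  E = r_u · r_u = 1,
  F = r_u · r_v = 0,
  G = r_v · r_v = u^2 + 9.
Evaluating at (u, v) = (9/2, pi/6): E = 1, F = 0, G = 117/4.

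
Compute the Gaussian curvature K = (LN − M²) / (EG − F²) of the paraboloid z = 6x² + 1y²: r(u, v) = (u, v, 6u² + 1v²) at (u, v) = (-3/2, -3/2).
K = 6/27889

Coefficients of the first fundamental form: E = 144*u^2 + 1, F = 24*u*v, G = 4*v^2 + 1.
Coefficients of the second fundamental form: L = 12/sqrt(144*u^2 + 4*v^2 + 1), M = 0, N = 2/sqrt(144*u^2 + 4*v^2 + 1).
Assemble K = (LN − M²)/(EG − F²) = 24/(20736*u^4 + 1152*u^2*v^2 + 288*u^2 + 16*v^4 + 8*v^2 + 1). At (u, v) = (-3/2, -3/2): K = 6/27889.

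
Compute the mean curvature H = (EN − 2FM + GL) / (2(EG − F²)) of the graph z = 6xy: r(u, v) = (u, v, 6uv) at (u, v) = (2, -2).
H = 864/4913

With E = 36*v^2 + 1, F = 36*u*v, G = 36*u^2 + 1, L = 0, M = 6/sqrt(36*u^2 + 36*v^2 + 1), N = 0, assemble
  H = (EN − 2FM + GL) / (2(EG − F²)) = -216*u*v/(36*u^2 + 36*v^2 + 1)^(3/2).
At (u, v) = (2, -2): H = 864/4913.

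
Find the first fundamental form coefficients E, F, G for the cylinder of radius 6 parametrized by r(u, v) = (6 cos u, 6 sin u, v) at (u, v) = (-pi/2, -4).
E = 36;  F = 0;  G = 1

Partials: r_u = (-6*sin(u), 6*cos(u), 0), r_v = (0, 0, 1). As functions of (u, v):
  E = r_u · r_u = 36,
  F = r_u · r_v = 0,
  G = r_v · r_v = 1.
Evaluating at (u, v) = (-pi/2, -4): E = 36, F = 0, G = 1.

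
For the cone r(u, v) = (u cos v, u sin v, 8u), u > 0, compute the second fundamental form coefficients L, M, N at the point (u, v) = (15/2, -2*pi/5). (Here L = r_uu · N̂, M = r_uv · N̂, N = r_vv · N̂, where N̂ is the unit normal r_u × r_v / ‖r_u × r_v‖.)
L = 0;  M = 0;  N = 12*sqrt(65)/13

Compute the unit normal N̂(u, v) = (-8*sqrt(65)*u*cos(v)/(65*Abs(u)), -8*sqrt(65)*u*sin(v)/(65*Abs(u)), sqrt(65)*u/(65*Abs(u))), and the second partials r_uu, r_uv, r_vv. Take dot products:
  L(u, v) = r_uu · N̂ = 0,
  M(u, v) = r_uv · N̂ = 0,
  N(u, v) = r_vv · N̂ = 8*sqrt(65)*u^2/(65*Abs(u)).
Evaluating at (u, v) = (15/2, -2*pi/5):
  L = 0, M = 0, N = 12*sqrt(65)/13.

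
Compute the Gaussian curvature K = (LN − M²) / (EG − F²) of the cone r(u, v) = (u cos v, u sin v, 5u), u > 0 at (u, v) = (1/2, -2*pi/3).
K = 0

Coefficients of the first fundamental form: E = 26, F = 0, G = u^2.
Coefficients of the second fundamental form: L = 0, M = 0, N = 5*sqrt(26)*u^2/(26*Abs(u)).
Assemble K = (LN − M²)/(EG − F²) = 0. At (u, v) = (1/2, -2*pi/3): K = 0.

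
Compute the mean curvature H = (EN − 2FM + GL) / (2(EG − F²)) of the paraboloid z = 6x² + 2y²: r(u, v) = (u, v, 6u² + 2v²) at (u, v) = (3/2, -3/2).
H = 872/6859

With E = 144*u^2 + 1, F = 48*u*v, G = 16*v^2 + 1, L = 12/sqrt(144*u^2 + 16*v^2 + 1), M = 0, N = 4/sqrt(144*u^2 + 16*v^2 + 1), assemble
  H = (EN − 2FM + GL) / (2(EG − F²)) = 8*(36*u^2 + 12*v^2 + 1)/(144*u^2 + 16*v^2 + 1)^(3/2).
At (u, v) = (3/2, -3/2): H = 872/6859.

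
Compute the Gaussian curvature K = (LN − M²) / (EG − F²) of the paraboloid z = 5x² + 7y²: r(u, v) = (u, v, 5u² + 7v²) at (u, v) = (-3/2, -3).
K = 7/198005

Coefficients of the first fundamental form: E = 100*u^2 + 1, F = 140*u*v, G = 196*v^2 + 1.
Coefficients of the second fundamental form: L = 10/sqrt(100*u^2 + 196*v^2 + 1), M = 0, N = 14/sqrt(100*u^2 + 196*v^2 + 1).
Assemble K = (LN − M²)/(EG − F²) = 140/(10000*u^4 + 39200*u^2*v^2 + 200*u^2 + 38416*v^4 + 392*v^2 + 1). At (u, v) = (-3/2, -3): K = 7/198005.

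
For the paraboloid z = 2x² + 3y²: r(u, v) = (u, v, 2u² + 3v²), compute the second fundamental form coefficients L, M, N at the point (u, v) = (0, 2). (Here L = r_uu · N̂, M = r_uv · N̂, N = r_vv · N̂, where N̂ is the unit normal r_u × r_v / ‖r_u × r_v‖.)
L = 4*sqrt(145)/145;  M = 0;  N = 6*sqrt(145)/145

Compute the unit normal N̂(u, v) = (-4*u/sqrt(16*u^2 + 36*v^2 + 1), -6*v/sqrt(16*u^2 + 36*v^2 + 1), 1/sqrt(16*u^2 + 36*v^2 + 1)), and the second partials r_uu, r_uv, r_vv. Take dot products:
  L(u, v) = r_uu · N̂ = 4/sqrt(16*u^2 + 36*v^2 + 1),
  M(u, v) = r_uv · N̂ = 0,
  N(u, v) = r_vv · N̂ = 6/sqrt(16*u^2 + 36*v^2 + 1).
Evaluating at (u, v) = (0, 2):
  L = 4*sqrt(145)/145, M = 0, N = 6*sqrt(145)/145.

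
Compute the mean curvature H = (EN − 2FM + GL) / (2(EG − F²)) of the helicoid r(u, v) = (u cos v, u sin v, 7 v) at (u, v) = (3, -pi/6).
H = 0

With E = 1, F = 0, G = u^2 + 49, L = 0, M = -7/sqrt(u^2 + 49), N = 0, assemble
  H = (EN − 2FM + GL) / (2(EG − F²)) = 0.
At (u, v) = (3, -pi/6): H = 0.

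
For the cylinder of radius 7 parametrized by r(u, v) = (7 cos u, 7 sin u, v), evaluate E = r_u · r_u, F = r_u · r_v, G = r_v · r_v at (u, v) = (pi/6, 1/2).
E = 49;  F = 0;  G = 1

Partials: r_u = (-7*sin(u), 7*cos(u), 0), r_v = (0, 0, 1). As functions of (u, v):
  E = r_u · r_u = 49,
  F = r_u · r_v = 0,
  G = r_v · r_v = 1.
Evaluating at (u, v) = (pi/6, 1/2): E = 49, F = 0, G = 1.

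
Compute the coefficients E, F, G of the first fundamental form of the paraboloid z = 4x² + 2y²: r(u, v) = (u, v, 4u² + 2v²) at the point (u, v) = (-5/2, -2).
E = 401;  F = 160;  G = 65

Partials: r_u = (1, 0, 8*u), r_v = (0, 1, 4*v). As functions of (u, v):
  E = r_u · r_u = 64*u^2 + 1,
  F = r_u · r_v = 32*u*v,
  G = r_v · r_v = 16*v^2 + 1.
Evaluating at (u, v) = (-5/2, -2): E = 401, F = 160, G = 65.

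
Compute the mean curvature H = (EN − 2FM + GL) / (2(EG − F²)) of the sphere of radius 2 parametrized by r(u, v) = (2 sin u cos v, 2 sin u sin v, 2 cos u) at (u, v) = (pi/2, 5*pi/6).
H = -1/2

With E = 4, F = 0, G = 4*sin(u)^2, L = -2*sin(u)/Abs(sin(u)), M = 0, N = -2*sin(u)^3/Abs(sin(u)), assemble
  H = (EN − 2FM + GL) / (2(EG − F²)) = -sin(u)/(2*Abs(sin(u))).
At (u, v) = (pi/2, 5*pi/6): H = -1/2.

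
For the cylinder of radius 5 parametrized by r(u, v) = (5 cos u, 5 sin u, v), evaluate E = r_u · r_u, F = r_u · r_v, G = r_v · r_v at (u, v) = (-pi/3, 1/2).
E = 25;  F = 0;  G = 1

Partials: r_u = (-5*sin(u), 5*cos(u), 0), r_v = (0, 0, 1). As functions of (u, v):
  E = r_u · r_u = 25,
  F = r_u · r_v = 0,
  G = r_v · r_v = 1.
Evaluating at (u, v) = (-pi/3, 1/2): E = 25, F = 0, G = 1.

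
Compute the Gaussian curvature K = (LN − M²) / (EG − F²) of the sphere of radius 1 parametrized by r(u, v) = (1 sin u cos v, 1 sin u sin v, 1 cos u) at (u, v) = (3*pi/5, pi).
K = 1

Coefficients of the first fundamental form: E = 1, F = 0, G = sin(u)^2.
Coefficients of the second fundamental form: L = -sin(u)/Abs(sin(u)), M = 0, N = -sin(u)^3/Abs(sin(u)).
Assemble K = (LN − M²)/(EG − F²) = 1. At (u, v) = (3*pi/5, pi): K = 1.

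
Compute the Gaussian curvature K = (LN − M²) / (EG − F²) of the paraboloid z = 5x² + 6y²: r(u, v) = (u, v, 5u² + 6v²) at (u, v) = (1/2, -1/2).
K = 30/961

Coefficients of the first fundamental form: E = 100*u^2 + 1, F = 120*u*v, G = 144*v^2 + 1.
Coefficients of the second fundamental form: L = 10/sqrt(100*u^2 + 144*v^2 + 1), M = 0, N = 12/sqrt(100*u^2 + 144*v^2 + 1).
Assemble K = (LN − M²)/(EG − F²) = 120/(10000*u^4 + 28800*u^2*v^2 + 200*u^2 + 20736*v^4 + 288*v^2 + 1). At (u, v) = (1/2, -1/2): K = 30/961.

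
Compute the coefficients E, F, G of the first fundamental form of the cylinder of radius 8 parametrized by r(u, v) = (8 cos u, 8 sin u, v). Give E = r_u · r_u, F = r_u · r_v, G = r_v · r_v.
E = 64;  F = 0;  G = 1

Compute partials: r_u = (-8*sin(u), 8*cos(u), 0), r_v = (0, 0, 1). Then
  E = r_u · r_u = 64,
  F = r_u · r_v = 0,
  G = r_v · r_v = 1.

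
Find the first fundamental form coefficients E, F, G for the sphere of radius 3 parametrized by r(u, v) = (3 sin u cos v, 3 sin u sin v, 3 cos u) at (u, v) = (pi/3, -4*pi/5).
E = 9;  F = 0;  G = 27/4

Partials: r_u = (3*cos(u)*cos(v), 3*sin(v)*cos(u), -3*sin(u)), r_v = (-3*sin(u)*sin(v), 3*sin(u)*cos(v), 0). As functions of (u, v):
  E = r_u · r_u = 9,
  F = r_u · r_v = 0,
  G = r_v · r_v = 9*sin(u)^2.
Evaluating at (u, v) = (pi/3, -4*pi/5): E = 9, F = 0, G = 27/4.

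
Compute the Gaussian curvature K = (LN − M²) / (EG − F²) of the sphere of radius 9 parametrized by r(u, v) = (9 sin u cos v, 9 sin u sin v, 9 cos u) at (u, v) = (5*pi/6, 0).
K = 1/81

Coefficients of the first fundamental form: E = 81, F = 0, G = 81*sin(u)^2.
Coefficients of the second fundamental form: L = -9*sin(u)/Abs(sin(u)), M = 0, N = -9*sin(u)^3/Abs(sin(u)).
Assemble K = (LN − M²)/(EG − F²) = 1/81. At (u, v) = (5*pi/6, 0): K = 1/81.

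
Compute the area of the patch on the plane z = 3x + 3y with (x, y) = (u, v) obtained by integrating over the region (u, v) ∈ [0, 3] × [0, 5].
Area = 15*sqrt(19)

Area = ∫∫ √(EG − F²) du dv with √(EG − F²) = sqrt(19). Integrating over [0, 3] × [0, 5] gives 15*sqrt(19).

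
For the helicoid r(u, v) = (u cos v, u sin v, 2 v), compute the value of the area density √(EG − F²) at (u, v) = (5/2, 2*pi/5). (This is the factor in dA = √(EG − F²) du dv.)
√(EG − F²)|_{(5/2, 2*pi/5)} = sqrt(41)/2

E = 1, F = 0, G = u^2 + 4, so EG − F² = u^2 + 4. Taking the positive square root: √(EG − F²) = sqrt(u^2 + 4). At (u, v) = (5/2, 2*pi/5): sqrt(41)/2.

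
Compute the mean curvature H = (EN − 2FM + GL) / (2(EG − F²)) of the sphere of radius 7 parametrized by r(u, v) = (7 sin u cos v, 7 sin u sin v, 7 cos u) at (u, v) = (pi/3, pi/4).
H = -1/7

With E = 49, F = 0, G = 49*sin(u)^2, L = -7*sin(u)/Abs(sin(u)), M = 0, N = -7*sin(u)^3/Abs(sin(u)), assemble
  H = (EN − 2FM + GL) / (2(EG − F²)) = -sin(u)/(7*Abs(sin(u))).
At (u, v) = (pi/3, pi/4): H = -1/7.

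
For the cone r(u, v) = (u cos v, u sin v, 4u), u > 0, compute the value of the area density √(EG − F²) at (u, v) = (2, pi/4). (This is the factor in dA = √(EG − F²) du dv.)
√(EG − F²)|_{(2, pi/4)} = 2*sqrt(17)

E = 17, F = 0, G = u^2, so EG − F² = 17*u^2. Taking the positive square root: √(EG − F²) = sqrt(17)*Abs(u). At (u, v) = (2, pi/4): 2*sqrt(17).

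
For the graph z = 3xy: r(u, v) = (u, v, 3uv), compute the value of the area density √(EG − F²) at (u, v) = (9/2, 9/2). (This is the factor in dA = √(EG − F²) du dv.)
√(EG − F²)|_{(9/2, 9/2)} = sqrt(1462)/2

E = 9*v^2 + 1, F = 9*u*v, G = 9*u^2 + 1, so EG − F² = 9*u^2 + 9*v^2 + 1. Taking the positive square root: √(EG − F²) = sqrt(9*u^2 + 9*v^2 + 1). At (u, v) = (9/2, 9/2): sqrt(1462)/2.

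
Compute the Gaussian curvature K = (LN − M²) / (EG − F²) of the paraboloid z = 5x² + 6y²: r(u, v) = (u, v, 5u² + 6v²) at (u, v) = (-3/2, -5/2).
K = 30/316969

Coefficients of the first fundamental form: E = 100*u^2 + 1, F = 120*u*v, G = 144*v^2 + 1.
Coefficients of the second fundamental form: L = 10/sqrt(100*u^2 + 144*v^2 + 1), M = 0, N = 12/sqrt(100*u^2 + 144*v^2 + 1).
Assemble K = (LN − M²)/(EG − F²) = 120/(10000*u^4 + 28800*u^2*v^2 + 200*u^2 + 20736*v^4 + 288*v^2 + 1). At (u, v) = (-3/2, -5/2): K = 30/316969.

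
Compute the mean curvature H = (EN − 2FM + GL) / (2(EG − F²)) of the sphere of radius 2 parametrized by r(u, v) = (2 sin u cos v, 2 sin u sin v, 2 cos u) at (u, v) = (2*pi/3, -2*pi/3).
H = -1/2

With E = 4, F = 0, G = 4*sin(u)^2, L = -2*sin(u)/Abs(sin(u)), M = 0, N = -2*sin(u)^3/Abs(sin(u)), assemble
  H = (EN − 2FM + GL) / (2(EG − F²)) = -sin(u)/(2*Abs(sin(u))).
At (u, v) = (2*pi/3, -2*pi/3): H = -1/2.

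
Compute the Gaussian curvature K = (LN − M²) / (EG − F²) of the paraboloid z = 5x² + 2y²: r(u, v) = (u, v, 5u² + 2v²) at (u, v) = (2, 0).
K = 40/160801

Coefficients of the first fundamental form: E = 100*u^2 + 1, F = 40*u*v, G = 16*v^2 + 1.
Coefficients of the second fundamental form: L = 10/sqrt(100*u^2 + 16*v^2 + 1), M = 0, N = 4/sqrt(100*u^2 + 16*v^2 + 1).
Assemble K = (LN − M²)/(EG − F²) = 40/(10000*u^4 + 3200*u^2*v^2 + 200*u^2 + 256*v^4 + 32*v^2 + 1). At (u, v) = (2, 0): K = 40/160801.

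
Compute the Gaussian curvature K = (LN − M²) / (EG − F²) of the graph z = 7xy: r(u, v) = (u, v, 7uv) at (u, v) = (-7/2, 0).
K = -784/5784025

Coefficients of the first fundamental form: E = 49*v^2 + 1, F = 49*u*v, G = 49*u^2 + 1.
Coefficients of the second fundamental form: L = 0, M = 7/sqrt(49*u^2 + 49*v^2 + 1), N = 0.
Assemble K = (LN − M²)/(EG − F²) = -49/(2401*u^4 + 4802*u^2*v^2 + 98*u^2 + 2401*v^4 + 98*v^2 + 1). At (u, v) = (-7/2, 0): K = -784/5784025.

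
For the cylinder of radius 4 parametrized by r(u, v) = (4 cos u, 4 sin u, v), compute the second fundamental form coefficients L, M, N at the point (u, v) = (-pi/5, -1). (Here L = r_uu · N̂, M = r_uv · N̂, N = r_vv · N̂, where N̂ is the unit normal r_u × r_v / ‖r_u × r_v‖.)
L = -4;  M = 0;  N = 0

Compute the unit normal N̂(u, v) = (cos(u), sin(u), 0), and the second partials r_uu, r_uv, r_vv. Take dot products:
  L(u, v) = r_uu · N̂ = -4,
  M(u, v) = r_uv · N̂ = 0,
  N(u, v) = r_vv · N̂ = 0.
Evaluating at (u, v) = (-pi/5, -1):
  L = -4, M = 0, N = 0.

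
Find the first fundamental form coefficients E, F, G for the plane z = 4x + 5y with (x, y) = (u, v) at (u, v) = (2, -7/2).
E = 17;  F = 20;  G = 26

Partials: r_u = (1, 0, 4), r_v = (0, 1, 5). As functions of (u, v):
  E = r_u · r_u = 17,
  F = r_u · r_v = 20,
  G = r_v · r_v = 26.
Evaluating at (u, v) = (2, -7/2): E = 17, F = 20, G = 26.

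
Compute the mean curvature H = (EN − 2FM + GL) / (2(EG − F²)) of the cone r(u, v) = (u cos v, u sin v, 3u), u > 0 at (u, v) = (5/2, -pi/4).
H = 3*sqrt(10)/50

With E = 10, F = 0, G = u^2, L = 0, M = 0, N = 3*sqrt(10)*u^2/(10*Abs(u)), assemble
  H = (EN − 2FM + GL) / (2(EG − F²)) = 3*sqrt(10)/(20*Abs(u)).
At (u, v) = (5/2, -pi/4): H = 3*sqrt(10)/50.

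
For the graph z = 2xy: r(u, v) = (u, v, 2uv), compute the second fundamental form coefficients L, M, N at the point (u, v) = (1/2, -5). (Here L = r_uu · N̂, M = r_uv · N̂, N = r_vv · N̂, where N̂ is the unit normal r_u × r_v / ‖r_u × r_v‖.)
L = 0;  M = sqrt(102)/51;  N = 0

Compute the unit normal N̂(u, v) = (-2*v/sqrt(4*u^2 + 4*v^2 + 1), -2*u/sqrt(4*u^2 + 4*v^2 + 1), 1/sqrt(4*u^2 + 4*v^2 + 1)), and the second partials r_uu, r_uv, r_vv. Take dot products:
  L(u, v) = r_uu · N̂ = 0,
  M(u, v) = r_uv · N̂ = 2/sqrt(4*u^2 + 4*v^2 + 1),
  N(u, v) = r_vv · N̂ = 0.
Evaluating at (u, v) = (1/2, -5):
  L = 0, M = sqrt(102)/51, N = 0.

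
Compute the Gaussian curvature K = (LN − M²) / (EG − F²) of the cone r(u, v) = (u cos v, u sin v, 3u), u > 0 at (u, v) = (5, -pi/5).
K = 0

Coefficients of the first fundamental form: E = 10, F = 0, G = u^2.
Coefficients of the second fundamental form: L = 0, M = 0, N = 3*sqrt(10)*u^2/(10*Abs(u)).
Assemble K = (LN − M²)/(EG − F²) = 0. At (u, v) = (5, -pi/5): K = 0.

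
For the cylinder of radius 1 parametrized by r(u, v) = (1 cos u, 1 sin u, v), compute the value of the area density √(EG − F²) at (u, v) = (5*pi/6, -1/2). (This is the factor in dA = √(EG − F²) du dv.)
√(EG − F²)|_{(5*pi/6, -1/2)} = 1

E = 1, F = 0, G = 1, so EG − F² = 1. Taking the positive square root: √(EG − F²) = 1. At (u, v) = (5*pi/6, -1/2): 1.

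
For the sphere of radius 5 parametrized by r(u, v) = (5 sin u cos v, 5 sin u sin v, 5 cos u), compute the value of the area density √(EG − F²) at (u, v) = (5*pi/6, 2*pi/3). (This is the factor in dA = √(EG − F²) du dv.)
√(EG − F²)|_{(5*pi/6, 2*pi/3)} = 25/2

E = 25, F = 0, G = 25*sin(u)^2, so EG − F² = 625*sin(u)^2. Taking the positive square root: √(EG − F²) = 25*Abs(sin(u)). At (u, v) = (5*pi/6, 2*pi/3): 25/2.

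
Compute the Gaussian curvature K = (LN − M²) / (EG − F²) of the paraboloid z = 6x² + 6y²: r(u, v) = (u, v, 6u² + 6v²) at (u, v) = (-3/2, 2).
K = 144/811801

Coefficients of the first fundamental form: E = 144*u^2 + 1, F = 144*u*v, G = 144*v^2 + 1.
Coefficients of the second fundamental form: L = 12/sqrt(144*u^2 + 144*v^2 + 1), M = 0, N = 12/sqrt(144*u^2 + 144*v^2 + 1).
Assemble K = (LN − M²)/(EG − F²) = 144/(20736*u^4 + 41472*u^2*v^2 + 288*u^2 + 20736*v^4 + 288*v^2 + 1). At (u, v) = (-3/2, 2): K = 144/811801.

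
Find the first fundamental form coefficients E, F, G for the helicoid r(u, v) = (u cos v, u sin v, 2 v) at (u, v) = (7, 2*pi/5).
E = 1;  F = 0;  G = 53

Partials: r_u = (cos(v), sin(v), 0), r_v = (-u*sin(v), u*cos(v), 2). As functions of (u, v):
  E = r_u · r_u = 1,
  F = r_u · r_v = 0,
  G = r_v · r_v = u^2 + 4.
Evaluating at (u, v) = (7, 2*pi/5): E = 1, F = 0, G = 53.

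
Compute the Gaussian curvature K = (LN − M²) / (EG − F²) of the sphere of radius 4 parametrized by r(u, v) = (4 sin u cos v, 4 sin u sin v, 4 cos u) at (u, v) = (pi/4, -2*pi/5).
K = 1/16

Coefficients of the first fundamental form: E = 16, F = 0, G = 16*sin(u)^2.
Coefficients of the second fundamental form: L = -4*sin(u)/Abs(sin(u)), M = 0, N = -4*sin(u)^3/Abs(sin(u)).
Assemble K = (LN − M²)/(EG − F²) = 1/16. At (u, v) = (pi/4, -2*pi/5): K = 1/16.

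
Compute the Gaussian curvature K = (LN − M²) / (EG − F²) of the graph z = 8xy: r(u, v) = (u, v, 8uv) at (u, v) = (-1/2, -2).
K = -64/74529

Coefficients of the first fundamental form: E = 64*v^2 + 1, F = 64*u*v, G = 64*u^2 + 1.
Coefficients of the second fundamental form: L = 0, M = 8/sqrt(64*u^2 + 64*v^2 + 1), N = 0.
Assemble K = (LN − M²)/(EG − F²) = -64/(4096*u^4 + 8192*u^2*v^2 + 128*u^2 + 4096*v^4 + 128*v^2 + 1). At (u, v) = (-1/2, -2): K = -64/74529.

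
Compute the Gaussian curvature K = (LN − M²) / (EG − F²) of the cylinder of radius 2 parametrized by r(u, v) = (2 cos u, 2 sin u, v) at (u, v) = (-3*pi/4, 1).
K = 0

Coefficients of the first fundamental form: E = 4, F = 0, G = 1.
Coefficients of the second fundamental form: L = -2, M = 0, N = 0.
Assemble K = (LN − M²)/(EG − F²) = 0. At (u, v) = (-3*pi/4, 1): K = 0.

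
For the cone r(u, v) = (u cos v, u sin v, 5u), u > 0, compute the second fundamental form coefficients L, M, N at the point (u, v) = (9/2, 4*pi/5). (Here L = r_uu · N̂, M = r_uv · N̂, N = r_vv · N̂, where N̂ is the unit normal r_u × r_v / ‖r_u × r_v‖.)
L = 0;  M = 0;  N = 45*sqrt(26)/52

Compute the unit normal N̂(u, v) = (-5*sqrt(26)*u*cos(v)/(26*Abs(u)), -5*sqrt(26)*u*sin(v)/(26*Abs(u)), sqrt(26)*u/(26*Abs(u))), and the second partials r_uu, r_uv, r_vv. Take dot products:
  L(u, v) = r_uu · N̂ = 0,
  M(u, v) = r_uv · N̂ = 0,
  N(u, v) = r_vv · N̂ = 5*sqrt(26)*u^2/(26*Abs(u)).
Evaluating at (u, v) = (9/2, 4*pi/5):
  L = 0, M = 0, N = 45*sqrt(26)/52.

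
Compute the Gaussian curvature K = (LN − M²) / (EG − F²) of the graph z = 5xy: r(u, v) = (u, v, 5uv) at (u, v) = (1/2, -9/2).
K = -100/1054729

Coefficients of the first fundamental form: E = 25*v^2 + 1, F = 25*u*v, G = 25*u^2 + 1.
Coefficients of the second fundamental form: L = 0, M = 5/sqrt(25*u^2 + 25*v^2 + 1), N = 0.
Assemble K = (LN − M²)/(EG − F²) = -25/(625*u^4 + 1250*u^2*v^2 + 50*u^2 + 625*v^4 + 50*v^2 + 1). At (u, v) = (1/2, -9/2): K = -100/1054729.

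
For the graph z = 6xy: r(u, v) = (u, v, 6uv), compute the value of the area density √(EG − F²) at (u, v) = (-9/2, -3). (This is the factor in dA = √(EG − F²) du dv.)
√(EG − F²)|_{(-9/2, -3)} = sqrt(1054)

E = 36*v^2 + 1, F = 36*u*v, G = 36*u^2 + 1, so EG − F² = 36*u^2 + 36*v^2 + 1. Taking the positive square root: √(EG − F²) = sqrt(36*u^2 + 36*v^2 + 1). At (u, v) = (-9/2, -3): sqrt(1054).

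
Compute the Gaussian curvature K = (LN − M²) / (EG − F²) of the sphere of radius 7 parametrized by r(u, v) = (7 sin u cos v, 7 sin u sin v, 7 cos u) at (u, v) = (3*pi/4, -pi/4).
K = 1/49

Coefficients of the first fundamental form: E = 49, F = 0, G = 49*sin(u)^2.
Coefficients of the second fundamental form: L = -7*sin(u)/Abs(sin(u)), M = 0, N = -7*sin(u)^3/Abs(sin(u)).
Assemble K = (LN − M²)/(EG − F²) = 1/49. At (u, v) = (3*pi/4, -pi/4): K = 1/49.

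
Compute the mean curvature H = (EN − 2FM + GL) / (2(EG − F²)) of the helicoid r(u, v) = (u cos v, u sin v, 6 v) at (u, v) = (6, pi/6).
H = 0

With E = 1, F = 0, G = u^2 + 36, L = 0, M = -6/sqrt(u^2 + 36), N = 0, assemble
  H = (EN − 2FM + GL) / (2(EG − F²)) = 0.
At (u, v) = (6, pi/6): H = 0.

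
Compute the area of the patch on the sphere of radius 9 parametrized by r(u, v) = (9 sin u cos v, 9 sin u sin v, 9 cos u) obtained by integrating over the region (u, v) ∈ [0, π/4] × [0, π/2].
Area = 81*pi*(2 - sqrt(2))/4

Area = ∫∫ √(EG − F²) du dv with √(EG − F²) = 81*Abs(sin(u)). Integrating over [0, π/4] × [0, π/2] gives 81*pi*(2 - sqrt(2))/4.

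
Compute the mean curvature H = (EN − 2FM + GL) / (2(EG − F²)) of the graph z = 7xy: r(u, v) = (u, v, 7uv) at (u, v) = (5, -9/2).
H = 61740*sqrt(8873)/78730129

With E = 49*v^2 + 1, F = 49*u*v, G = 49*u^2 + 1, L = 0, M = 7/sqrt(49*u^2 + 49*v^2 + 1), N = 0, assemble
  H = (EN − 2FM + GL) / (2(EG − F²)) = -343*u*v/(49*u^2 + 49*v^2 + 1)^(3/2).
At (u, v) = (5, -9/2): H = 61740*sqrt(8873)/78730129.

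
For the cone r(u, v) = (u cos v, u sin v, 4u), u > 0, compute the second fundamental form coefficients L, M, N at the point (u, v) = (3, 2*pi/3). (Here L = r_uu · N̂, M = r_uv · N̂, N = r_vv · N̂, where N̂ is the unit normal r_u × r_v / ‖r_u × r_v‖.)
L = 0;  M = 0;  N = 12*sqrt(17)/17

Compute the unit normal N̂(u, v) = (-4*sqrt(17)*u*cos(v)/(17*Abs(u)), -4*sqrt(17)*u*sin(v)/(17*Abs(u)), sqrt(17)*u/(17*Abs(u))), and the second partials r_uu, r_uv, r_vv. Take dot products:
  L(u, v) = r_uu · N̂ = 0,
  M(u, v) = r_uv · N̂ = 0,
  N(u, v) = r_vv · N̂ = 4*sqrt(17)*u^2/(17*Abs(u)).
Evaluating at (u, v) = (3, 2*pi/3):
  L = 0, M = 0, N = 12*sqrt(17)/17.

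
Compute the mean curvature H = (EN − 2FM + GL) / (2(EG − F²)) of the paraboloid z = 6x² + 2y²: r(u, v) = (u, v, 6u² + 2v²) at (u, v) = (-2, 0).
H = 1160*sqrt(577)/332929

With E = 144*u^2 + 1, F = 48*u*v, G = 16*v^2 + 1, L = 12/sqrt(144*u^2 + 16*v^2 + 1), M = 0, N = 4/sqrt(144*u^2 + 16*v^2 + 1), assemble
  H = (EN − 2FM + GL) / (2(EG − F²)) = 8*(36*u^2 + 12*v^2 + 1)/(144*u^2 + 16*v^2 + 1)^(3/2).
At (u, v) = (-2, 0): H = 1160*sqrt(577)/332929.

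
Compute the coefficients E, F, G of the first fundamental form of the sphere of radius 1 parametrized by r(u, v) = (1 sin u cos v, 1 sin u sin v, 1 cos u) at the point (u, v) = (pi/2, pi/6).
E = 1;  F = 0;  G = 1

Partials: r_u = (cos(u)*cos(v), sin(v)*cos(u), -sin(u)), r_v = (-sin(u)*sin(v), sin(u)*cos(v), 0). As functions of (u, v):
  E = r_u · r_u = 1,
  F = r_u · r_v = 0,
  G = r_v · r_v = sin(u)^2.
Evaluating at (u, v) = (pi/2, pi/6): E = 1, F = 0, G = 1.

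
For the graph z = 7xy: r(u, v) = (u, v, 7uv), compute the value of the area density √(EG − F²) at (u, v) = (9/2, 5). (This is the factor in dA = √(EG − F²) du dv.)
√(EG − F²)|_{(9/2, 5)} = sqrt(8873)/2

E = 49*v^2 + 1, F = 49*u*v, G = 49*u^2 + 1, so EG − F² = 49*u^2 + 49*v^2 + 1. Taking the positive square root: √(EG − F²) = sqrt(49*u^2 + 49*v^2 + 1). At (u, v) = (9/2, 5): sqrt(8873)/2.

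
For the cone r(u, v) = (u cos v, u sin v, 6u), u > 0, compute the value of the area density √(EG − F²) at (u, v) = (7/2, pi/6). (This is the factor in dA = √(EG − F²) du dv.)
√(EG − F²)|_{(7/2, pi/6)} = 7*sqrt(37)/2

E = 37, F = 0, G = u^2, so EG − F² = 37*u^2. Taking the positive square root: √(EG − F²) = sqrt(37)*Abs(u). At (u, v) = (7/2, pi/6): 7*sqrt(37)/2.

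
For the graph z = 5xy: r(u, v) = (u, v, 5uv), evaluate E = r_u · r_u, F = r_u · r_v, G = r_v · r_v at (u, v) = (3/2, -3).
E = 226;  F = -225/2;  G = 229/4

Partials: r_u = (1, 0, 5*v), r_v = (0, 1, 5*u). As functions of (u, v):
  E = r_u · r_u = 25*v^2 + 1,
  F = r_u · r_v = 25*u*v,
  G = r_v · r_v = 25*u^2 + 1.
Evaluating at (u, v) = (3/2, -3): E = 226, F = -225/2, G = 229/4.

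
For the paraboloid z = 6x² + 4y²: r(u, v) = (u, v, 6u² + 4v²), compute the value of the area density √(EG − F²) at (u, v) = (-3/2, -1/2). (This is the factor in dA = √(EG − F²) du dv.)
√(EG − F²)|_{(-3/2, -1/2)} = sqrt(341)

E = 144*u^2 + 1, F = 96*u*v, G = 64*v^2 + 1, so EG − F² = 144*u^2 + 64*v^2 + 1. Taking the positive square root: √(EG − F²) = sqrt(144*u^2 + 64*v^2 + 1). At (u, v) = (-3/2, -1/2): sqrt(341).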